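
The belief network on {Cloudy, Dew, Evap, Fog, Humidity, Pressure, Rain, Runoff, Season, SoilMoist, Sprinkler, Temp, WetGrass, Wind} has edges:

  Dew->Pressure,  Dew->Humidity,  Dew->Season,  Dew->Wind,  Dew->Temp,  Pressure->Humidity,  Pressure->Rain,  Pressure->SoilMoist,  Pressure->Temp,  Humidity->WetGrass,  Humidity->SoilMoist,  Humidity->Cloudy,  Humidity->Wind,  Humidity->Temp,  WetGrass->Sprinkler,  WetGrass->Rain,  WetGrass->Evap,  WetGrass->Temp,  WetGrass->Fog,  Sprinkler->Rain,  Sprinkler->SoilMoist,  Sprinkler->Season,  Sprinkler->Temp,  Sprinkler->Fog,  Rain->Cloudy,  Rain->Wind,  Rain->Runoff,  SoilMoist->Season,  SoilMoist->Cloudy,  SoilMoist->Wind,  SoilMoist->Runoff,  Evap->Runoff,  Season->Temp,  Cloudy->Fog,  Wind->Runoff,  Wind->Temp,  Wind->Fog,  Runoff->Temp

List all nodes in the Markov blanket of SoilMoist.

{Cloudy, Dew, Evap, Humidity, Pressure, Rain, Runoff, Season, Sprinkler, Wind}

By definition, MB(SoilMoist) is built from SoilMoist's parents, SoilMoist's children, and the co-parents of SoilMoist.
SoilMoist has parents Humidity, Pressure, Sprinkler.
Children of SoilMoist: Cloudy, Runoff, Season, Wind.
For each child, the remaining parents (spouses of SoilMoist):
  Season's other parents are Dew, Sprinkler.
  Cloudy also has parents Humidity, Rain.
  Wind also has parents Dew, Humidity, Rain.
  Runoff also has parents Evap, Rain, Wind.
Union: {Humidity, Pressure, Sprinkler} ∪ {Cloudy, Runoff, Season, Wind} ∪ {Dew, Evap, Humidity, Rain, Sprinkler, Wind} = {Cloudy, Dew, Evap, Humidity, Pressure, Rain, Runoff, Season, Sprinkler, Wind}.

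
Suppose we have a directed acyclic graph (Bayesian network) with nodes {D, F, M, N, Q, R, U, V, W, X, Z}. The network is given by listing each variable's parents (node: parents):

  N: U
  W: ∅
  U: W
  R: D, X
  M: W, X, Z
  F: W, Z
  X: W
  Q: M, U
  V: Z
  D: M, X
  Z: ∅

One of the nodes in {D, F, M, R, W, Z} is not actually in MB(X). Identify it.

F

Parents of X: W.
Ch(X) = {D, M, R}.
For each child, the remaining parents (spouses of X):
  M's other parents are W, Z.
  parents(D) \ {X} = {M}.
  R's other parent is D.
MB(X) = {D, M, R, W, Z}.
F is neither a parent, child, nor co-parent of X, so it does not belong.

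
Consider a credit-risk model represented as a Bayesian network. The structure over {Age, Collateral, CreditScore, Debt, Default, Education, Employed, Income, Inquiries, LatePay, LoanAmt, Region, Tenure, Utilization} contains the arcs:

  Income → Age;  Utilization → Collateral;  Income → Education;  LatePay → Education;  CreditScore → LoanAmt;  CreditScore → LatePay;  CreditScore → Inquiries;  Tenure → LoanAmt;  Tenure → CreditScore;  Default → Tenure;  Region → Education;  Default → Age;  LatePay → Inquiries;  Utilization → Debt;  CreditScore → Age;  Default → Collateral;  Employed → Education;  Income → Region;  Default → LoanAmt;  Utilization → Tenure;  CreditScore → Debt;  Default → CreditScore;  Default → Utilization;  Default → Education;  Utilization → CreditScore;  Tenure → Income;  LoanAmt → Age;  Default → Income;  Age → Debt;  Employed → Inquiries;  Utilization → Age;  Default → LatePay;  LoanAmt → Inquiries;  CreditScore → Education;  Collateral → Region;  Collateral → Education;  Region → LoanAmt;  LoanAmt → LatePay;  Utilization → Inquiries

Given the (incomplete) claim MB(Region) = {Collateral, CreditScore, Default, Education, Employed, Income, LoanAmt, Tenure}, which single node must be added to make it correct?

LatePay

Ch(Region) = {Education, LoanAmt}.
Region's parents: Collateral, Income.
Other parents of Region's children:
  parents(LoanAmt) \ {Region} = {CreditScore, Default, Tenure}.
  parents(Education) \ {Region} = {Collateral, CreditScore, Default, Employed, Income, LatePay}.
MB(Region) = {Collateral, CreditScore, Default, Education, Employed, Income, LatePay, LoanAmt, Tenure}.
Comparing with the claimed set, LatePay is missing.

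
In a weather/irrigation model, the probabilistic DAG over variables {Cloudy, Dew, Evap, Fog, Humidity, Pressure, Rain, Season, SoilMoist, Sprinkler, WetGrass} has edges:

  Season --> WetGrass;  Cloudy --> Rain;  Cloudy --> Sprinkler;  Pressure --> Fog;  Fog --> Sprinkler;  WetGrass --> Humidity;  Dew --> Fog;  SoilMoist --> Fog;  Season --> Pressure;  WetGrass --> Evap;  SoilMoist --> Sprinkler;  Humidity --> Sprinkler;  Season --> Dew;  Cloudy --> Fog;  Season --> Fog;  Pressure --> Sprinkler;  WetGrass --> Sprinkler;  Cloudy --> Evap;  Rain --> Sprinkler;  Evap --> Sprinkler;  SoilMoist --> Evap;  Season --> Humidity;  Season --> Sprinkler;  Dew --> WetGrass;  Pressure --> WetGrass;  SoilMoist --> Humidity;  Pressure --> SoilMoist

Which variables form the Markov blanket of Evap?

{Cloudy, Fog, Humidity, Pressure, Rain, Season, SoilMoist, Sprinkler, WetGrass}

A node's Markov blanket = Pa ∪ Ch ∪ (parents of Ch other than the node itself).
Parents of Evap: Cloudy, SoilMoist, WetGrass.
Ch(Evap) = {Sprinkler}.
Other parents of Evap's children:
  Sprinkler: Cloudy, Fog, Humidity, Pressure, Rain, Season, SoilMoist, WetGrass
Taking the union gives {Cloudy, Fog, Humidity, Pressure, Rain, Season, SoilMoist, Sprinkler, WetGrass}.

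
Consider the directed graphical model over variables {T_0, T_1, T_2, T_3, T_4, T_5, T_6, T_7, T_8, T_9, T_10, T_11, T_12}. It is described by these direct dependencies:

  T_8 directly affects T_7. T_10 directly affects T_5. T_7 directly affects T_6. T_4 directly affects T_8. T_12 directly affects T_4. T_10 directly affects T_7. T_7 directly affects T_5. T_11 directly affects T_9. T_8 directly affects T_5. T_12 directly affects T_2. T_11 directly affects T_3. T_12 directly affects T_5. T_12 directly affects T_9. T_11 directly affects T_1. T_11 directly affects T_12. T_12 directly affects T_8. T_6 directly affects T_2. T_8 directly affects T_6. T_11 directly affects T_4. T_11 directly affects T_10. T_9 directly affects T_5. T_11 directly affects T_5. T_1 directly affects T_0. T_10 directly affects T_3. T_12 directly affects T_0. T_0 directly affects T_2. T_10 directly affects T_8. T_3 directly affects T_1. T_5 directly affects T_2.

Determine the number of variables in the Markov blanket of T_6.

By definition, MB(T_6) is built from T_6's parents, T_6's children, and the co-parents of T_6.
T_6 has parents T_7, T_8.
T_6 has child T_2.
Other parents of T_6's children:
  T_2: T_0, T_5, T_12
MB(T_6) = {T_0, T_2, T_5, T_7, T_8, T_12}, which has 6 nodes.

6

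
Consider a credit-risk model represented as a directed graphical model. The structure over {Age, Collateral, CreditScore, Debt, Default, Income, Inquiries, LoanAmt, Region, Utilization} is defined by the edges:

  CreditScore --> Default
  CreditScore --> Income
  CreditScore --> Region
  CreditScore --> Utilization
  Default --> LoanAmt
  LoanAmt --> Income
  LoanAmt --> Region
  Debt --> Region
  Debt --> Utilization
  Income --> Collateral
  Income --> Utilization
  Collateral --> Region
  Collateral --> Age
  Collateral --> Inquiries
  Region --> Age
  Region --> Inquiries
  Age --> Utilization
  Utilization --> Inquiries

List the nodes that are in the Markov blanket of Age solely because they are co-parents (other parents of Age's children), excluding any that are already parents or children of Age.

Children of Age: Utilization.
  Utilization's other parents are CreditScore, Debt, Income.
Excluding nodes already adjacent to Age (Collateral, Region, Utilization), the co-parent-only contribution is {CreditScore, Debt, Income}.

{CreditScore, Debt, Income}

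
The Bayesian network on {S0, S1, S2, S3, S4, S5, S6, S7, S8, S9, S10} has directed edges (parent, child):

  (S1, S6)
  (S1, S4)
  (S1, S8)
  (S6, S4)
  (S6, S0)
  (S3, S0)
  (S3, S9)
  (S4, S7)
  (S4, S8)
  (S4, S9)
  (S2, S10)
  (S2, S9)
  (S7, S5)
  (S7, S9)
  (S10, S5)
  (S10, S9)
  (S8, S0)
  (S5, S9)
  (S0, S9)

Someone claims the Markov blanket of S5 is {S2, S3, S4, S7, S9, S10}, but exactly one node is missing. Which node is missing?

Parents of S5: S7, S10.
S5's children: S9.
Co-parents of S5 (other parents of its children):
  S9: S0, S2, S3, S4, S7, S10
MB(S5) = {S0, S2, S3, S4, S7, S9, S10}.
Comparing with the claimed set, S0 is missing.

S0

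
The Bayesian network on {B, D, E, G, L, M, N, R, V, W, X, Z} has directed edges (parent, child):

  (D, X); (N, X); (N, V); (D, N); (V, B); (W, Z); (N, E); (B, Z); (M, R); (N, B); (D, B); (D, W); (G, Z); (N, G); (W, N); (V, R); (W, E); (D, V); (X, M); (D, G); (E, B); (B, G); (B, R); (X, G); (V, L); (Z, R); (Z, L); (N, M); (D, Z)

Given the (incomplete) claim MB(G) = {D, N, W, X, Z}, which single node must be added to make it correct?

B

By definition, MB(G) is built from G's parents, G's children, and the co-parents of G.
Parents of G: B, D, N, X.
G's children: Z.
Co-parents of G (other parents of its children):
  Z also has parents B, D, W.
MB(G) = {B, D, N, W, X, Z}.
Comparing with the claimed set, B is missing.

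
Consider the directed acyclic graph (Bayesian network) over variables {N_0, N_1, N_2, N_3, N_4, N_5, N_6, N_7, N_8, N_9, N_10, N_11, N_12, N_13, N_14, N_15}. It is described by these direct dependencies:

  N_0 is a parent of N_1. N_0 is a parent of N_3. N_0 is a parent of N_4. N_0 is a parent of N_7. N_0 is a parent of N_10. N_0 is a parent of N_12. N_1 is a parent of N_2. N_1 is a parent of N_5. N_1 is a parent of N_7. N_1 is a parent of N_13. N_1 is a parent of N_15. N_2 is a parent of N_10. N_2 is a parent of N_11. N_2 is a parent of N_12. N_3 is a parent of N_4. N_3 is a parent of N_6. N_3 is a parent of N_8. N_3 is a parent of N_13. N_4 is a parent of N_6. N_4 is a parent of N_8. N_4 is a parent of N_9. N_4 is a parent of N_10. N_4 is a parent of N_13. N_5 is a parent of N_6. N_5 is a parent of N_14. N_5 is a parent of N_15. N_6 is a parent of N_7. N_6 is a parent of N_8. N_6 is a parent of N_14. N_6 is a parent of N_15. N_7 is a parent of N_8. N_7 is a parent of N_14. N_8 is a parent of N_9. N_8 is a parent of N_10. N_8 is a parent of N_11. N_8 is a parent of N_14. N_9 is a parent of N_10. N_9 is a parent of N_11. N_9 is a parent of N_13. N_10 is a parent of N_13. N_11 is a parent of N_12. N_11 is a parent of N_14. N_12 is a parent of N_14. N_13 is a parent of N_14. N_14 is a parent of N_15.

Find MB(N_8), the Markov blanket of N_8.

{N_0, N_2, N_3, N_4, N_5, N_6, N_7, N_9, N_10, N_11, N_12, N_13, N_14}

N_8's parents: N_3, N_4, N_6, N_7.
N_8 has children N_9, N_10, N_11, N_14.
For each child, the remaining parents (spouses of N_8):
  N_9: N_4
  N_10: N_0, N_2, N_4, N_9
  N_11: N_2, N_9
  N_14: N_5, N_6, N_7, N_11, N_12, N_13
MB(N_8) = {N_0, N_2, N_3, N_4, N_5, N_6, N_7, N_9, N_10, N_11, N_12, N_13, N_14}.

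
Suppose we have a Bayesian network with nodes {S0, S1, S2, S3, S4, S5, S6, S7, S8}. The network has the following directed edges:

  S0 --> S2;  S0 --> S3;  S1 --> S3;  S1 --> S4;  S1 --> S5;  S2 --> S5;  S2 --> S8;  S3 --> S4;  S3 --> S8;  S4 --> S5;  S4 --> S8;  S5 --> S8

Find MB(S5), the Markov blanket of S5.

{S1, S2, S3, S4, S8}

Parents of S5: S1, S2, S4.
S5's children: S8.
Co-parents of S5 (other parents of its children):
  S8 also has parents S2, S3, S4.
Union: {S1, S2, S4} ∪ {S8} ∪ {S2, S3, S4} = {S1, S2, S3, S4, S8}.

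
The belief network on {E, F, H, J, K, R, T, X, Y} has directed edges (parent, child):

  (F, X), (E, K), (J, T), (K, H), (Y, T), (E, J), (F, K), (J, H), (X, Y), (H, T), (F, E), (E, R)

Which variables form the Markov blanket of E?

E has children J, K, R.
E has parent F.
Other parents of E's children:
  J: —
  K: F
  R: —
So the Markov blanket of E is {F, J, K, R}.

{F, J, K, R}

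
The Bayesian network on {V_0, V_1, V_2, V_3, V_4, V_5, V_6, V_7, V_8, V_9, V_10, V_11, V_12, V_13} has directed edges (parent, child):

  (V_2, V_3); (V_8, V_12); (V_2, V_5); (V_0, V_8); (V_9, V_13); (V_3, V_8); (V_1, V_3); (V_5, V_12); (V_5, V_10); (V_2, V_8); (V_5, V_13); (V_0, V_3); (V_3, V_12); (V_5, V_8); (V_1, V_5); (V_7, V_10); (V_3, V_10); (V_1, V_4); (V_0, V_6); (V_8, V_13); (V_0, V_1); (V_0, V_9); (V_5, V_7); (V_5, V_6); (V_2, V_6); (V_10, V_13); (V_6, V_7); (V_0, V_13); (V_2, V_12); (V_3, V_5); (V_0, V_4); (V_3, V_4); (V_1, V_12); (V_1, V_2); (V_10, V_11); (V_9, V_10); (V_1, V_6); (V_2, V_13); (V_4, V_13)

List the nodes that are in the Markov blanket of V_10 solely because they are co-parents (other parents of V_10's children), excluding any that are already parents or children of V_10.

Children of V_10: V_11, V_13.
  V_11 has no other parent.
  V_13 also has parents V_0, V_2, V_4, V_5, V_8, V_9.
Excluding nodes already adjacent to V_10 (V_3, V_5, V_7, V_9, V_11, V_13), the co-parent-only contribution is {V_0, V_2, V_4, V_8}.

{V_0, V_2, V_4, V_8}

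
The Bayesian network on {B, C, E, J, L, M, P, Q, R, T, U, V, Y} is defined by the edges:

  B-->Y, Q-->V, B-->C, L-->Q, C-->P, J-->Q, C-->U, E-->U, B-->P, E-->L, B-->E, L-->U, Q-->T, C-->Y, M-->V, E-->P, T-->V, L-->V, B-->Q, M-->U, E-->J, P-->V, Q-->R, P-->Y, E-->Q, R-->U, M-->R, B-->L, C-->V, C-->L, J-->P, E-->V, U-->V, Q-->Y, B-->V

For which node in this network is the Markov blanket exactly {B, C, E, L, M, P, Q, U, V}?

The target node must have every member of {B, C, E, L, M, P, Q, U, V} as a parent, child, or co-parent, and no others.
Parents of T: Q; children: V; co-parents: B, C, E, L, M, P, Q, U.
These exactly cover the given set, so the node is T.

T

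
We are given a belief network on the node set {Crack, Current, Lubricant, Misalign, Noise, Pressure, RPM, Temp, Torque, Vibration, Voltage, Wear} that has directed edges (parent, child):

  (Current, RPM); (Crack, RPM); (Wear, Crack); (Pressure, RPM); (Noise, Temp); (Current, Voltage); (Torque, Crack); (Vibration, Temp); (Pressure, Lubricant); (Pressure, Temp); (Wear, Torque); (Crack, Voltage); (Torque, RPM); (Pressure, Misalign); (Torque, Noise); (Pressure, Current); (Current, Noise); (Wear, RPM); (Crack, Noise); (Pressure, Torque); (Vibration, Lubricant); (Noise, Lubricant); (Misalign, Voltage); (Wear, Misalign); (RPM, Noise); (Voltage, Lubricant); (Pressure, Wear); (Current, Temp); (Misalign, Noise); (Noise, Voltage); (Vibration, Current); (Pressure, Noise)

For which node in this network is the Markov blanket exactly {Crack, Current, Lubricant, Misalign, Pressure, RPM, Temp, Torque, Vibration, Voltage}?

Noise

The target node must have every member of {Crack, Current, Lubricant, Misalign, Pressure, RPM, Temp, Torque, Vibration, Voltage} as a parent, child, or co-parent, and no others.
Parents of Noise: Crack, Current, Misalign, Pressure, RPM, Torque; children: Lubricant, Temp, Voltage; co-parents: Crack, Current, Misalign, Pressure, Vibration, Voltage.
These exactly cover the given set, so the node is Noise.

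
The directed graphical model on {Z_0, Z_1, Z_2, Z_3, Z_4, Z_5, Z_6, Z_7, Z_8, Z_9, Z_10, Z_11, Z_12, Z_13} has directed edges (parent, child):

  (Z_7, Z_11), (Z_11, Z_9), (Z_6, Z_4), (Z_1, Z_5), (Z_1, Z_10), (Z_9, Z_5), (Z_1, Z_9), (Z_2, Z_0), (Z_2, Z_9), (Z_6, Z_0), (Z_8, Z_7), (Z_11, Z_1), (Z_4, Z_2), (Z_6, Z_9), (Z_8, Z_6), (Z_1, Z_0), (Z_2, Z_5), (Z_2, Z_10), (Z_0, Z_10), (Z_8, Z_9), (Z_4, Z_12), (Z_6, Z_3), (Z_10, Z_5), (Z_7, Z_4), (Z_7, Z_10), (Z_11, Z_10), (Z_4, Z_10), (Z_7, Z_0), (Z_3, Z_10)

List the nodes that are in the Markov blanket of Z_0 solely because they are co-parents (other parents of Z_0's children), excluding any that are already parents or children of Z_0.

{Z_3, Z_4, Z_11}

Children of Z_0: Z_10.
  Z_10's other parents are Z_1, Z_2, Z_3, Z_4, Z_7, Z_11.
Excluding nodes already adjacent to Z_0 (Z_1, Z_2, Z_6, Z_7, Z_10), the co-parent-only contribution is {Z_3, Z_4, Z_11}.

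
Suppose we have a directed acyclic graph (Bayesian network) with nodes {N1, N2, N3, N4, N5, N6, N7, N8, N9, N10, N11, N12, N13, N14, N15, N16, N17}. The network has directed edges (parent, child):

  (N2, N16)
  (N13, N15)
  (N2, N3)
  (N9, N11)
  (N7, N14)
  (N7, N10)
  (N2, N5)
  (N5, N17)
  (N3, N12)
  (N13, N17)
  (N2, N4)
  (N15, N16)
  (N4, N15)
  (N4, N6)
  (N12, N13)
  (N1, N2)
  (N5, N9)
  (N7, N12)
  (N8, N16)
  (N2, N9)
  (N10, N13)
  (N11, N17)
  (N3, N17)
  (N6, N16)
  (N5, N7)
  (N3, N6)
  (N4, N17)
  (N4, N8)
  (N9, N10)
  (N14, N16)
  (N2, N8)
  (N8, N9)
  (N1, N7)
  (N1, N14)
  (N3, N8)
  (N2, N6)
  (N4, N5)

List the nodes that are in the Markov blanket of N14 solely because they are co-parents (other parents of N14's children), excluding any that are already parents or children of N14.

{N2, N6, N8, N15}

Children of N14: N16.
  N16 also has parents N2, N6, N8, N15.
Excluding nodes already adjacent to N14 (N1, N7, N16), the co-parent-only contribution is {N2, N6, N8, N15}.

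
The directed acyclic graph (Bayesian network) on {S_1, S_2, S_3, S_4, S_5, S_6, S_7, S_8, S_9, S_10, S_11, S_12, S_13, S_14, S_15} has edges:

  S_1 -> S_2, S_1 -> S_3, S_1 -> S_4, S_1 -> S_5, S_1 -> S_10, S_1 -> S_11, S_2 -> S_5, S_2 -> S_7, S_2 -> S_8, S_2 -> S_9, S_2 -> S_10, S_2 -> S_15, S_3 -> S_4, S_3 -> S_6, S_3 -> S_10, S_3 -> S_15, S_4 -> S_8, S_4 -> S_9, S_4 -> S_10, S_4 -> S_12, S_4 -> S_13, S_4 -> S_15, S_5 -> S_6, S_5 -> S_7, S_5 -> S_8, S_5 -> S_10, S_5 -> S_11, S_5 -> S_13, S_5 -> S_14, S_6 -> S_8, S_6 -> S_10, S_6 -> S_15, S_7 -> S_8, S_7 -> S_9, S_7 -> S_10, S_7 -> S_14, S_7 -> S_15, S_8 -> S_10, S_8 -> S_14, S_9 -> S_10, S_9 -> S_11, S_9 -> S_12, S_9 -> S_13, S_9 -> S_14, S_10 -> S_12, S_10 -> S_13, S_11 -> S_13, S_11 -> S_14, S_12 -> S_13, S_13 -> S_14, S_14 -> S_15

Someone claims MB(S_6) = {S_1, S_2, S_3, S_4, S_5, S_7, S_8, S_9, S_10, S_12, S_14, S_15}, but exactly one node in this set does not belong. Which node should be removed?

A node's Markov blanket = Pa ∪ Ch ∪ (parents of Ch other than the node itself).
S_6's parents: S_3, S_5.
Ch(S_6) = {S_8, S_10, S_15}.
Other parents of S_6's children:
  S_8's other parents are S_2, S_4, S_5, S_7.
  parents(S_10) \ {S_6} = {S_1, S_2, S_3, S_4, S_5, S_7, S_8, S_9}.
  S_15's other parents are S_2, S_3, S_4, S_7, S_14.
MB(S_6) = {S_1, S_2, S_3, S_4, S_5, S_7, S_8, S_9, S_10, S_14, S_15}.
S_12 is neither a parent, child, nor co-parent of S_6, so it does not belong.

S_12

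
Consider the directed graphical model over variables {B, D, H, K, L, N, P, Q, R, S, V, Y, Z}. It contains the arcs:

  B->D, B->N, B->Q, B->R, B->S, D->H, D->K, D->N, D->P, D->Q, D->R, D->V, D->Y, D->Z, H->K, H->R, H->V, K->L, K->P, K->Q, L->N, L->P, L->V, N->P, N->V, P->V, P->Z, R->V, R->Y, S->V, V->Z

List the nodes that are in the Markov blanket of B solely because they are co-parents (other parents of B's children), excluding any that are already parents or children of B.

Children of B: D, N, Q, R, S.
  D: —
  N: D, L
  Q: D, K
  R: D, H
  S: —
Excluding nodes already adjacent to B (D, N, Q, R, S), the co-parent-only contribution is {H, K, L}.

{H, K, L}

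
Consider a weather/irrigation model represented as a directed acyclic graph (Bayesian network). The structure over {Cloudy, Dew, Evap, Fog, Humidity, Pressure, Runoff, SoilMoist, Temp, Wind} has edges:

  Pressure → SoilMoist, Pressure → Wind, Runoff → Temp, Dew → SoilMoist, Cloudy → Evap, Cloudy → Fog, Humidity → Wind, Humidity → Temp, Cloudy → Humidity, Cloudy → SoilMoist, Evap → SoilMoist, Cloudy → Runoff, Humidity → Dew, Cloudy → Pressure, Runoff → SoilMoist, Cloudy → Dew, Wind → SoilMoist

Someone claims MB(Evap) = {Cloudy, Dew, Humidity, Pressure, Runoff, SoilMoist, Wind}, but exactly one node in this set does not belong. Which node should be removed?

A node's Markov blanket = Pa ∪ Ch ∪ (parents of Ch other than the node itself).
Pa(Evap) = {Cloudy}.
Evap has child SoilMoist.
For each child, the remaining parents (spouses of Evap):
  SoilMoist: Cloudy, Dew, Pressure, Runoff, Wind
MB(Evap) = {Cloudy, Dew, Pressure, Runoff, SoilMoist, Wind}.
Humidity is neither a parent, child, nor co-parent of Evap, so it does not belong.

Humidity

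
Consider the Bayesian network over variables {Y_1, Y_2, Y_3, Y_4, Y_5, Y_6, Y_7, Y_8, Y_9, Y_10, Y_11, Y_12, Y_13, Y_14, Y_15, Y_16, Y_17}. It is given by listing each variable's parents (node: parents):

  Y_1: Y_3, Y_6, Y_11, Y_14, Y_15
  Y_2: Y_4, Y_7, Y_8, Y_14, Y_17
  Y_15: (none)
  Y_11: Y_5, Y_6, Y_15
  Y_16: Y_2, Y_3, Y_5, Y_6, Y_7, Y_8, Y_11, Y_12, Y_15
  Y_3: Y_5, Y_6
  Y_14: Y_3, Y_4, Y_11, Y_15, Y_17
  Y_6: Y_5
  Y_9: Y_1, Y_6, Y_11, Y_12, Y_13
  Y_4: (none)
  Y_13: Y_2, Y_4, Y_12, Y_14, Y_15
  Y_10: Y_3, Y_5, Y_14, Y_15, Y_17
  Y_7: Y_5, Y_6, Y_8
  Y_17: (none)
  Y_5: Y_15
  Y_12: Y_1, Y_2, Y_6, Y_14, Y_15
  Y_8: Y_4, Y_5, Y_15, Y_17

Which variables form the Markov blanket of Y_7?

The Markov blanket of a node is its parents, its children, and the other parents of its children.
Ch(Y_7) = {Y_2, Y_16}.
Y_7 has parents Y_5, Y_6, Y_8.
For each child, the remaining parents (spouses of Y_7):
  parents(Y_2) \ {Y_7} = {Y_4, Y_8, Y_14, Y_17}.
  parents(Y_16) \ {Y_7} = {Y_2, Y_3, Y_5, Y_6, Y_8, Y_11, Y_12, Y_15}.
Union: {Y_5, Y_6, Y_8} ∪ {Y_2, Y_16} ∪ {Y_2, Y_3, Y_4, Y_5, Y_6, Y_8, Y_11, Y_12, Y_14, Y_15, Y_17} = {Y_2, Y_3, Y_4, Y_5, Y_6, Y_8, Y_11, Y_12, Y_14, Y_15, Y_16, Y_17}.

{Y_2, Y_3, Y_4, Y_5, Y_6, Y_8, Y_11, Y_12, Y_14, Y_15, Y_16, Y_17}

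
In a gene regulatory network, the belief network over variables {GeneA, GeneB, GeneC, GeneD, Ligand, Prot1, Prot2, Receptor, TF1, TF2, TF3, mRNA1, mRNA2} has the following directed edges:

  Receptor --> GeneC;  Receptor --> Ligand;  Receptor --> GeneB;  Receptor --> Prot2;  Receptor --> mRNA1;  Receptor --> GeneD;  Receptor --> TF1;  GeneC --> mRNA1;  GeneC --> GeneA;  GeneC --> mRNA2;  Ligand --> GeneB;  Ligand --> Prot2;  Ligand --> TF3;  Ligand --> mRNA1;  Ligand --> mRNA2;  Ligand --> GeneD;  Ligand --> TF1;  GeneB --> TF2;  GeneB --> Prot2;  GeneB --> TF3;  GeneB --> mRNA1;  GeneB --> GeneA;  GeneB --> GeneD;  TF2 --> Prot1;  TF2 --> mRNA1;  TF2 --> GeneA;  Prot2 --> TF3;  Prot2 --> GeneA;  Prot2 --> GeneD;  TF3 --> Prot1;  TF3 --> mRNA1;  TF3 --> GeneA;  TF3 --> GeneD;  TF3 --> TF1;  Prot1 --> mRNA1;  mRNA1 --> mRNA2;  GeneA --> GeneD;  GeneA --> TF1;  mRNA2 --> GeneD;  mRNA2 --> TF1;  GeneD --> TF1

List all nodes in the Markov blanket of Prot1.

Prot1 has parents TF2, TF3.
Children of Prot1: mRNA1.
Co-parents of Prot1 (other parents of its children):
  mRNA1 also has parents GeneB, GeneC, Ligand, Receptor, TF2, TF3.
Union: {TF2, TF3} ∪ {mRNA1} ∪ {GeneB, GeneC, Ligand, Receptor, TF2, TF3} = {GeneB, GeneC, Ligand, Receptor, TF2, TF3, mRNA1}.

{GeneB, GeneC, Ligand, Receptor, TF2, TF3, mRNA1}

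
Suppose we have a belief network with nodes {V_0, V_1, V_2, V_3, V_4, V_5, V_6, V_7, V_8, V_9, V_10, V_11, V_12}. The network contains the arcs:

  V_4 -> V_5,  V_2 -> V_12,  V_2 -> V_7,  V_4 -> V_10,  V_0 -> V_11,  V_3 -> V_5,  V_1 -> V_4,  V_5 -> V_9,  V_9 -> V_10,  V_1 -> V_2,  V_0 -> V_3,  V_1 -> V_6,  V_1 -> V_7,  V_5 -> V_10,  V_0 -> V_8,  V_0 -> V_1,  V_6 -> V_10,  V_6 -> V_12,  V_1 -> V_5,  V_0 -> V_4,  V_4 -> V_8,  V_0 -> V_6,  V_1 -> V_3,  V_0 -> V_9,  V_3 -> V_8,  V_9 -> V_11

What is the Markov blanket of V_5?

Recall MB(v) = parents ∪ children ∪ spouses, where spouses are the other parents of v's children.
V_5 has parents V_1, V_3, V_4.
Ch(V_5) = {V_9, V_10}.
Other parents of V_5's children:
  V_9: V_0
  V_10: V_4, V_6, V_9
So the Markov blanket of V_5 is {V_0, V_1, V_3, V_4, V_6, V_9, V_10}.

{V_0, V_1, V_3, V_4, V_6, V_9, V_10}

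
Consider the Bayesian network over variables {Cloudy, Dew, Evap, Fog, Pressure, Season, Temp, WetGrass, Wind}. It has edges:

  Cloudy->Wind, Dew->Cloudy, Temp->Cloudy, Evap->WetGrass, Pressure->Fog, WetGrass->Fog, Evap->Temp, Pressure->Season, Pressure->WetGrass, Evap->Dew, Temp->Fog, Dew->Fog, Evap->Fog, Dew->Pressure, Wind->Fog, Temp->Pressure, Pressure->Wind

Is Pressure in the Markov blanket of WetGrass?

Yes

Pressure is a parent of WetGrass.
So Pressure ∈ MB(WetGrass).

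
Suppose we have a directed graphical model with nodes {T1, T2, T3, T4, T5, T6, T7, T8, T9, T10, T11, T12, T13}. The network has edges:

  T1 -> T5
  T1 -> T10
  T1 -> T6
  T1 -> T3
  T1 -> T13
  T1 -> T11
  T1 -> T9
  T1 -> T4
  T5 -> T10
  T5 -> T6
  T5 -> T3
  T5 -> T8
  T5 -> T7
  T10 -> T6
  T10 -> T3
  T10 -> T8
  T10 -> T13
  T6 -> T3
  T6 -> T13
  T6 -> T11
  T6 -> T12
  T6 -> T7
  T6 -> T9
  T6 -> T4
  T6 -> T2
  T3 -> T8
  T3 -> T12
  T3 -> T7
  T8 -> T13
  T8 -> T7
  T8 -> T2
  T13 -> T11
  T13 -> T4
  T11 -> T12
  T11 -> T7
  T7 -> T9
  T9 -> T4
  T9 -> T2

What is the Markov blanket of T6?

A node's Markov blanket = Pa ∪ Ch ∪ (parents of Ch other than the node itself).
T6's children: T2, T3, T4, T7, T9, T11, T12, T13.
Pa(T6) = {T1, T5, T10}.
For each child, the remaining parents (spouses of T6):
  T3: T1, T5, T10
  T13: T1, T8, T10
  T11: T1, T13
  T12: T3, T11
  T7: T3, T5, T8, T11
  T9: T1, T7
  T4: T1, T9, T13
  T2: T8, T9
Union: {T1, T5, T10} ∪ {T2, T3, T4, T7, T9, T11, T12, T13} ∪ {T1, T3, T5, T7, T8, T9, T10, T11, T13} = {T1, T2, T3, T4, T5, T7, T8, T9, T10, T11, T12, T13}.

{T1, T2, T3, T4, T5, T7, T8, T9, T10, T11, T12, T13}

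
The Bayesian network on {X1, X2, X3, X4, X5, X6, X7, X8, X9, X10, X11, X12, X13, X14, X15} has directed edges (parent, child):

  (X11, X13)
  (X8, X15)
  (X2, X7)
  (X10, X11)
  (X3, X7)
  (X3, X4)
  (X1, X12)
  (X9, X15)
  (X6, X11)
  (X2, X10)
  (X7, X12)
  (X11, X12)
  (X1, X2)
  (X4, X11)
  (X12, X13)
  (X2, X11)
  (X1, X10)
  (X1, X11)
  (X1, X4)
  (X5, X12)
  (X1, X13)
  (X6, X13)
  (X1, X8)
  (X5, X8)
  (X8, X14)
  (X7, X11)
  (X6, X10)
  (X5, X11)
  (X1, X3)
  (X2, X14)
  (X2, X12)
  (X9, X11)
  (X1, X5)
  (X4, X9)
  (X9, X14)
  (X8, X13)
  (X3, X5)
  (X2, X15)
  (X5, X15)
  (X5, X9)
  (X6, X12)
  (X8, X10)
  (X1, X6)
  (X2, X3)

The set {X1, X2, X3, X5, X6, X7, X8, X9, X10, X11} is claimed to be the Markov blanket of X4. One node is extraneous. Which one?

X8

Recall MB(v) = parents ∪ children ∪ spouses, where spouses are the other parents of v's children.
Parents of X4: X1, X3.
Children of X4: X9, X11.
Co-parents of X4 (other parents of its children):
  X9: X5
  X11: X1, X2, X5, X6, X7, X9, X10
MB(X4) = {X1, X2, X3, X5, X6, X7, X9, X10, X11}.
X8 is neither a parent, child, nor co-parent of X4, so it does not belong.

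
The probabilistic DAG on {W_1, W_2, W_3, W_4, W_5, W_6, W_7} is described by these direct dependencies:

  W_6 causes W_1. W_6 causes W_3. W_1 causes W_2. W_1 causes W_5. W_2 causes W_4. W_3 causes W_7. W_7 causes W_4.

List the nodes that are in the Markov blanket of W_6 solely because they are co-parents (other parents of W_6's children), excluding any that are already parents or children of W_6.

{}

Children of W_6: W_1, W_3.
  W_1 has no other parent.
  W_3 has no other parent.
Excluding nodes already adjacent to W_6 (W_1, W_3), the co-parent-only contribution is {}.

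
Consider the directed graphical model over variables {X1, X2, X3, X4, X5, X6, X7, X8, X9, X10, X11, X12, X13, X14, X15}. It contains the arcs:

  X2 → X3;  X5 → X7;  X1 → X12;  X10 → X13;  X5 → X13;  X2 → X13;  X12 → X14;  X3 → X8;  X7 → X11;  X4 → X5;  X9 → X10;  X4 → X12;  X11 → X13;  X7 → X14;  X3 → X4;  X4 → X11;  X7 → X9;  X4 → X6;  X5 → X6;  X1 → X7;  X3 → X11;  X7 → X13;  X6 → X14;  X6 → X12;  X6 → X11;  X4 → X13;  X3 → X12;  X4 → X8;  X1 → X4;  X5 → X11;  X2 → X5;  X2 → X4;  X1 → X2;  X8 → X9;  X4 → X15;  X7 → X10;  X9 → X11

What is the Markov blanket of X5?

A node's Markov blanket = Pa ∪ Ch ∪ (parents of Ch other than the node itself).
X5's children: X6, X7, X11, X13.
Parents of X5: X2, X4.
Co-parents of X5 (other parents of its children):
  X6's other parent is X4.
  parents(X7) \ {X5} = {X1}.
  X11 also has parents X3, X4, X6, X7, X9.
  X13's other parents are X2, X4, X7, X10, X11.
So the Markov blanket of X5 is {X1, X2, X3, X4, X6, X7, X9, X10, X11, X13}.

{X1, X2, X3, X4, X6, X7, X9, X10, X11, X13}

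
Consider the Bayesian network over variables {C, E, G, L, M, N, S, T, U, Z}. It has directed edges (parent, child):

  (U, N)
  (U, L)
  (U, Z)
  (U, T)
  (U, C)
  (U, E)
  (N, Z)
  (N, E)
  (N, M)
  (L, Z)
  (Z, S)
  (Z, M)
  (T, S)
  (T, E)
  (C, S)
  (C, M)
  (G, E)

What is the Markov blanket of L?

{N, U, Z}

The Markov blanket of a node is its parents, its children, and the other parents of its children.
L has child Z.
Pa(L) = {U}.
Co-parents of L (other parents of its children):
  Z's other parents are N, U.
MB(L) = {N, U, Z}.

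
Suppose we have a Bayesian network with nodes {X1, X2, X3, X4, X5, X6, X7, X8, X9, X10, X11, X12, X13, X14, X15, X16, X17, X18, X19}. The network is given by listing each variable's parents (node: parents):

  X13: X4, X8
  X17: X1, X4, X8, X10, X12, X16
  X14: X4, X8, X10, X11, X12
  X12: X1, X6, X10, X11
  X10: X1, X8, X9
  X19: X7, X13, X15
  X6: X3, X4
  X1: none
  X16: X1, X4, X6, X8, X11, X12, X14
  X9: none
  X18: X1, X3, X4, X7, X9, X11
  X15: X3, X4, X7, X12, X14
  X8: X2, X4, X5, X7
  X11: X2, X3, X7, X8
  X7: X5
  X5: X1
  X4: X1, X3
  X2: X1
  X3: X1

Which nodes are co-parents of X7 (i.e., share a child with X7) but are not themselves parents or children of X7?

{X1, X2, X3, X4, X9, X12, X13, X14}

Children of X7: X8, X11, X15, X18, X19.
  parents(X8) \ {X7} = {X2, X4, X5}.
  X11 also has parents X2, X3, X8.
  parents(X15) \ {X7} = {X3, X4, X12, X14}.
  X18's other parents are X1, X3, X4, X9, X11.
  X19's other parents are X13, X15.
Excluding nodes already adjacent to X7 (X5, X8, X11, X15, X18, X19), the co-parent-only contribution is {X1, X2, X3, X4, X9, X12, X13, X14}.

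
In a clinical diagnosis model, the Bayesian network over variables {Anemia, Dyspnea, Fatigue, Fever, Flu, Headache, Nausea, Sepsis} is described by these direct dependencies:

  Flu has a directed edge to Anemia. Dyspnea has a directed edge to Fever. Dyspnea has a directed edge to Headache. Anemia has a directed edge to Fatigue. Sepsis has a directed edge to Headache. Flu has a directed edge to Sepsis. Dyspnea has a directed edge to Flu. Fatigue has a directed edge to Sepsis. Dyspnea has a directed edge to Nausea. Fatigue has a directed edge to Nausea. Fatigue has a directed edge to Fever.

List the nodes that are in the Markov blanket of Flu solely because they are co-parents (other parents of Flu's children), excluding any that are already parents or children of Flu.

Children of Flu: Anemia, Sepsis.
  Anemia: —
  Sepsis: Fatigue
Excluding nodes already adjacent to Flu (Anemia, Dyspnea, Sepsis), the co-parent-only contribution is {Fatigue}.

{Fatigue}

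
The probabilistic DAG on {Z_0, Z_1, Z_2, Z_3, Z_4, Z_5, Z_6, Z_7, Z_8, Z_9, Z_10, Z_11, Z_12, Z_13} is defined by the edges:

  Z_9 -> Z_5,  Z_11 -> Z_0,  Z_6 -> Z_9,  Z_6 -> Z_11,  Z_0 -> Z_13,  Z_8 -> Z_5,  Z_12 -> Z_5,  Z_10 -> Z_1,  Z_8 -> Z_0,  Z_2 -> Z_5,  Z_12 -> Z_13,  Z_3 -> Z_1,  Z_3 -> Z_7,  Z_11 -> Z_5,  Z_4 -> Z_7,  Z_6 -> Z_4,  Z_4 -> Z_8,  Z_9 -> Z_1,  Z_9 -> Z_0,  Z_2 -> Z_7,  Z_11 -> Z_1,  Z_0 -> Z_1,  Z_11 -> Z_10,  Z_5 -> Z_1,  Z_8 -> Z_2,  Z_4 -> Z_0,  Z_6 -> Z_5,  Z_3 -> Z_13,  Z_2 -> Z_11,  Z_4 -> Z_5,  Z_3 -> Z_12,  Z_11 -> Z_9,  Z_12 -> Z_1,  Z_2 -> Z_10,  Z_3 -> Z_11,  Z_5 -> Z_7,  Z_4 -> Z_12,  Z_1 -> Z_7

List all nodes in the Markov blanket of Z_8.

{Z_0, Z_2, Z_4, Z_5, Z_6, Z_9, Z_11, Z_12}

The Markov blanket of a node is its parents, its children, and the other parents of its children.
Z_8 has parent Z_4.
Ch(Z_8) = {Z_0, Z_2, Z_5}.
Parents of each child, excluding Z_8:
  Z_2: —
  Z_5: Z_2, Z_4, Z_6, Z_9, Z_11, Z_12
  Z_0: Z_4, Z_9, Z_11
MB(Z_8) = {Z_0, Z_2, Z_4, Z_5, Z_6, Z_9, Z_11, Z_12}.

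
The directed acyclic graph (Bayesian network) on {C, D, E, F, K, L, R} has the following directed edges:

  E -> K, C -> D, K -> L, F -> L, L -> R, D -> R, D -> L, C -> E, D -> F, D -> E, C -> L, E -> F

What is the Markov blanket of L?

{C, D, F, K, R}

Recall MB(v) = parents ∪ children ∪ spouses, where spouses are the other parents of v's children.
L has parents C, D, F, K.
L has child R.
Other parents of L's children:
  parents(R) \ {L} = {D}.
Taking the union gives {C, D, F, K, R}.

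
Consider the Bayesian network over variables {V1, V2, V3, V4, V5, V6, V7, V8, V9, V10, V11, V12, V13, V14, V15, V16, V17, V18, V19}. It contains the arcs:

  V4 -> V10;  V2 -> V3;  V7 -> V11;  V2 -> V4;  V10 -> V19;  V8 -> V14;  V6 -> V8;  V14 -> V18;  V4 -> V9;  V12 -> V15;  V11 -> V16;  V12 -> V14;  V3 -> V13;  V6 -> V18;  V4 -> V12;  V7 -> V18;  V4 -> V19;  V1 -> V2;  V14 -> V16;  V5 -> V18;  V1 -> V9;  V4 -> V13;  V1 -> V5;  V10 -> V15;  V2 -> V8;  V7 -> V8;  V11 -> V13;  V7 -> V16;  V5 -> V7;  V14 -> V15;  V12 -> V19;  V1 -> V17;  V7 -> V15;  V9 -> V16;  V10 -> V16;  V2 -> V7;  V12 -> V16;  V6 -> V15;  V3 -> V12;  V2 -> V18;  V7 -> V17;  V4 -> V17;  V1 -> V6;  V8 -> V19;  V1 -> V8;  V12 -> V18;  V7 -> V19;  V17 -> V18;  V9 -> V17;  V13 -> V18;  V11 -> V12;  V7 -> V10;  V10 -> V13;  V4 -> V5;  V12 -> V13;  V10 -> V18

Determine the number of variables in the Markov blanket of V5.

11

Recall MB(v) = parents ∪ children ∪ spouses, where spouses are the other parents of v's children.
Parents of V5: V1, V4.
Ch(V5) = {V7, V18}.
Other parents of V5's children:
  parents(V7) \ {V5} = {V2}.
  parents(V18) \ {V5} = {V2, V6, V7, V10, V12, V13, V14, V17}.
MB(V5) = {V1, V2, V4, V6, V7, V10, V12, V13, V14, V17, V18}, which has 11 nodes.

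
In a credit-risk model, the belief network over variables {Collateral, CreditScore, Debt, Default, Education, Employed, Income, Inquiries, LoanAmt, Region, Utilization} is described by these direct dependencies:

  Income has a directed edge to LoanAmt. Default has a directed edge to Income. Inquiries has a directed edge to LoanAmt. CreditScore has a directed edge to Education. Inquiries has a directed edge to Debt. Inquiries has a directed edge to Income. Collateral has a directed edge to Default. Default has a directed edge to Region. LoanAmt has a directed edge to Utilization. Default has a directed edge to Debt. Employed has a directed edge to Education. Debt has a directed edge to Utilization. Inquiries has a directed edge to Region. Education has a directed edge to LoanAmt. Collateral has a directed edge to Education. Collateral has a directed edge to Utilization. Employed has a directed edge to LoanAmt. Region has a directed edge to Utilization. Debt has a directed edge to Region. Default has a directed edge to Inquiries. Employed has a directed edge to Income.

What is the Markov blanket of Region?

{Collateral, Debt, Default, Inquiries, LoanAmt, Utilization}

The Markov blanket of a node is its parents, its children, and the other parents of its children.
Region's children: Utilization.
Region has parents Debt, Default, Inquiries.
Other parents of Region's children:
  Utilization also has parents Collateral, Debt, LoanAmt.
Taking the union gives {Collateral, Debt, Default, Inquiries, LoanAmt, Utilization}.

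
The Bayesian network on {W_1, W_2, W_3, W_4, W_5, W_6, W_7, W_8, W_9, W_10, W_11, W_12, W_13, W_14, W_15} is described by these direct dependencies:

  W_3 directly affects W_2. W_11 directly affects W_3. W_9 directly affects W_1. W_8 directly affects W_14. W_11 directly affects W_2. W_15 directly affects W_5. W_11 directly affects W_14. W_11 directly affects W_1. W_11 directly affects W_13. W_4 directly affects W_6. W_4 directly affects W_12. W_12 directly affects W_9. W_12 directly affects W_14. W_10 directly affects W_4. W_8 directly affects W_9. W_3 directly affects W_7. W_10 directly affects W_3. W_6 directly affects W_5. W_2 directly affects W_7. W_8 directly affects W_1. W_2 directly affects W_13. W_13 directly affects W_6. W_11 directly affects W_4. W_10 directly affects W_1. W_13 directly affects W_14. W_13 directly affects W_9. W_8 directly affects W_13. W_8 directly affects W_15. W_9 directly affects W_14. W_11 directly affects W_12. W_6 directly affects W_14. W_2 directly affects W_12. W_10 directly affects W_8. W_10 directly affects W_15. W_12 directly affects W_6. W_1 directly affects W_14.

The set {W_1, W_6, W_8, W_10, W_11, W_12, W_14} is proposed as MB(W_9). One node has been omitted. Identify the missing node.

W_13

Pa(W_9) = {W_8, W_12, W_13}.
W_9's children: W_1, W_14.
Co-parents of W_9 (other parents of its children):
  W_1: W_8, W_10, W_11
  W_14: W_1, W_6, W_8, W_11, W_12, W_13
MB(W_9) = {W_1, W_6, W_8, W_10, W_11, W_12, W_13, W_14}.
Comparing with the claimed set, W_13 is missing.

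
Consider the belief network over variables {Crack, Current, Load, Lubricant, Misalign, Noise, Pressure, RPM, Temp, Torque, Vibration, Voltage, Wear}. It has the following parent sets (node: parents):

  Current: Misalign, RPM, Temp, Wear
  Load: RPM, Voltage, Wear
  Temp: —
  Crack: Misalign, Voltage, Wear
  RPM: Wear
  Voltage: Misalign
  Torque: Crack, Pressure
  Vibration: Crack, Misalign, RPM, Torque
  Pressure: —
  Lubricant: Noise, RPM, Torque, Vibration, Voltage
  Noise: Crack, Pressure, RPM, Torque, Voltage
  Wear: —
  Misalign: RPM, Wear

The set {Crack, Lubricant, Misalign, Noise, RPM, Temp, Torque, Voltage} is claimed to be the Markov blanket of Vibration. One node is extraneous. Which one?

Vibration's parents: Crack, Misalign, RPM, Torque.
Vibration's children: Lubricant.
For each child, the remaining parents (spouses of Vibration):
  Lubricant's other parents are Noise, RPM, Torque, Voltage.
MB(Vibration) = {Crack, Lubricant, Misalign, Noise, RPM, Torque, Voltage}.
Temp is neither a parent, child, nor co-parent of Vibration, so it does not belong.

Temp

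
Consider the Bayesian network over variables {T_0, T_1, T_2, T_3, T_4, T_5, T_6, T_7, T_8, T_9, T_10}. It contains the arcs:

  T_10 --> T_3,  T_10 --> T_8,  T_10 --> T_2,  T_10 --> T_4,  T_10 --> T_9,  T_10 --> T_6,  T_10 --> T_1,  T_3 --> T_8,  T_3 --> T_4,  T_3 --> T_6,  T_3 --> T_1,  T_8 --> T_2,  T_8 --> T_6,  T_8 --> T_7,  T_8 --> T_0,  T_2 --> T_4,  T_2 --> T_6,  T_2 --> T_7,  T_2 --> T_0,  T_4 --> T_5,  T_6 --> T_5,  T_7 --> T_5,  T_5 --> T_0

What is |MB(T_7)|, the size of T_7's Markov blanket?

5

Pa(T_7) = {T_2, T_8}.
Children of T_7: T_5.
Parents of each child, excluding T_7:
  T_5's other parents are T_4, T_6.
MB(T_7) = {T_2, T_4, T_5, T_6, T_8}, which has 5 nodes.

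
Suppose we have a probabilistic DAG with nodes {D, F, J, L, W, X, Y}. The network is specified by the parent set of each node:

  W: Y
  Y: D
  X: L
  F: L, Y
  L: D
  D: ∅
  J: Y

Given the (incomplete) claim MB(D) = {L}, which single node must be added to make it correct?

Y

Parents of D: none.
D's children: L, Y.
For each child, the remaining parents (spouses of D):
  L: —
  Y: —
MB(D) = {L, Y}.
Comparing with the claimed set, Y is missing.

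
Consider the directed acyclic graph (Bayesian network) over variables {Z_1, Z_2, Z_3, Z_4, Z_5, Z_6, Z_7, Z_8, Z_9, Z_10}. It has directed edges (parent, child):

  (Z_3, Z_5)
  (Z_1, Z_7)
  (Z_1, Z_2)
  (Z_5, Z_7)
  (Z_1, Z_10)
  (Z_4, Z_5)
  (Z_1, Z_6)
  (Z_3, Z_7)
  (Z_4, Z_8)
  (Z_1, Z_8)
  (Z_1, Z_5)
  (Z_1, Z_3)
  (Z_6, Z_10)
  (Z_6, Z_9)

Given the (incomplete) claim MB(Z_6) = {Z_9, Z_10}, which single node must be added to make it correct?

Z_1

Z_6's parents: Z_1.
Ch(Z_6) = {Z_9, Z_10}.
Parents of each child, excluding Z_6:
  Z_9 has no other parent.
  parents(Z_10) \ {Z_6} = {Z_1}.
MB(Z_6) = {Z_1, Z_9, Z_10}.
Comparing with the claimed set, Z_1 is missing.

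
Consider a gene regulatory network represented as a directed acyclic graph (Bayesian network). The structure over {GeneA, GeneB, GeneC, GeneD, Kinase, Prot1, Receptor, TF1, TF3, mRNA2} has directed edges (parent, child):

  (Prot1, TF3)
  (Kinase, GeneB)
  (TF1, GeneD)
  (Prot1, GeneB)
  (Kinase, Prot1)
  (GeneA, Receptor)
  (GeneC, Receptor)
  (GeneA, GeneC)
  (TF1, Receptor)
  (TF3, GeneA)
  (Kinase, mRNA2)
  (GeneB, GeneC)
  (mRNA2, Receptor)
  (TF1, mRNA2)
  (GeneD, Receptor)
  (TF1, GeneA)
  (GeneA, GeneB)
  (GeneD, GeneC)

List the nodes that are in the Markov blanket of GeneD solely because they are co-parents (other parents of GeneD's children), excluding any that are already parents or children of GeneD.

Children of GeneD: GeneC, Receptor.
  GeneC's other parents are GeneA, GeneB.
  Receptor also has parents GeneA, GeneC, TF1, mRNA2.
Excluding nodes already adjacent to GeneD (GeneC, Receptor, TF1), the co-parent-only contribution is {GeneA, GeneB, mRNA2}.

{GeneA, GeneB, mRNA2}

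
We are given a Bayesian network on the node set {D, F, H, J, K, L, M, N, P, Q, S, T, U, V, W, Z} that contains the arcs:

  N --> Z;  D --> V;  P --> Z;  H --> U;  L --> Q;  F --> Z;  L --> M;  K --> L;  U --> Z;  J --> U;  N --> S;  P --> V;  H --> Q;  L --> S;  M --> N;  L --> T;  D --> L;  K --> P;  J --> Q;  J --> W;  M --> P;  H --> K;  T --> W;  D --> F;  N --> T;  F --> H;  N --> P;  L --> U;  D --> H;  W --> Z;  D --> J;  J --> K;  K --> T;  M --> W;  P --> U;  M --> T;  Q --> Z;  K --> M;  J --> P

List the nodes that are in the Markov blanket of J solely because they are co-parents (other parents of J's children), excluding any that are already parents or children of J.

{H, L, M, N, T}

Children of J: K, P, Q, U, W.
  K: H
  P: K, M, N
  Q: H, L
  U: H, L, P
  W: M, T
Excluding nodes already adjacent to J (D, K, P, Q, U, W), the co-parent-only contribution is {H, L, M, N, T}.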